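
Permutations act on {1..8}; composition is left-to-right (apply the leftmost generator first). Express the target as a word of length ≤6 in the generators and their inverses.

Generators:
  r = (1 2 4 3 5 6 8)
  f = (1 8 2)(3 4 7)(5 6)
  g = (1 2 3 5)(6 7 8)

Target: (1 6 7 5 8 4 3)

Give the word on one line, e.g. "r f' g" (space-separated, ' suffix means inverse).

f r' f' r

  after f: (1 8 2)(3 4 7)(5 6)
  after r': (1 6 3 2 8)(4 7)
  after f': (1 5 6 7 3 8 2)
  after r: (1 6 7 5 8 4 3)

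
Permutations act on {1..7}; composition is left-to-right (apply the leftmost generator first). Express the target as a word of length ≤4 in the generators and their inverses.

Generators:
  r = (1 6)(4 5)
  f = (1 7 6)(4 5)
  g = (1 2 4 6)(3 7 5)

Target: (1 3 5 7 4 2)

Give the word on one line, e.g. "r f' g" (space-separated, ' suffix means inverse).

  after f': (1 6 7)(4 5)
  after f': (1 7 6)
  after g': (1 3 5 7 4 2)

f' f' g'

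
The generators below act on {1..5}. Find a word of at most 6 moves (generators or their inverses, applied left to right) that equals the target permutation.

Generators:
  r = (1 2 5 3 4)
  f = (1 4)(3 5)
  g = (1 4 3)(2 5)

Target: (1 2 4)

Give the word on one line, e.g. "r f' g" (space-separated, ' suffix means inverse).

  after f': (1 4)(3 5)
  after g: (1 3 2 5)
  after f': (1 5 4)(2 3)
  after g: (1 2)(3 5)
  after f: (1 2 4)

f' g f' g f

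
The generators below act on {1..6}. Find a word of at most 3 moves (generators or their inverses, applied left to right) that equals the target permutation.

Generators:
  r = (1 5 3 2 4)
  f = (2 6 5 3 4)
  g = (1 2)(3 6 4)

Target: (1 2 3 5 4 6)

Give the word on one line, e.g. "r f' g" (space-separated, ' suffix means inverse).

f' g

  after f': (2 4 3 5 6)
  after g: (1 2 3 5 4 6)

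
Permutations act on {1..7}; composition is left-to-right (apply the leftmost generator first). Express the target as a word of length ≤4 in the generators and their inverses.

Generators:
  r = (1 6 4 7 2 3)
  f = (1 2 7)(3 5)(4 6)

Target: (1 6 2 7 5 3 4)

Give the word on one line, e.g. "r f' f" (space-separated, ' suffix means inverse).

  after r: (1 6 4 7 2 3)
  after r: (1 4 2)(3 6 7)
  after f': (1 6 2 7 5 3 4)

r r f'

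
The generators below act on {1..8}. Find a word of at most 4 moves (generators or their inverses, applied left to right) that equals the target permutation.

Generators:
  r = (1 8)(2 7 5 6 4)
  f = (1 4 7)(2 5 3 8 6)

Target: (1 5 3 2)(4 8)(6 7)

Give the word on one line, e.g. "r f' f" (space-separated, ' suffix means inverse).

  after r: (1 8)(2 7 5 6 4)
  after f': (1 3 5 8 7 2 4 6)
  after f': (1 5 3 2)(4 8)(6 7)

r f' f'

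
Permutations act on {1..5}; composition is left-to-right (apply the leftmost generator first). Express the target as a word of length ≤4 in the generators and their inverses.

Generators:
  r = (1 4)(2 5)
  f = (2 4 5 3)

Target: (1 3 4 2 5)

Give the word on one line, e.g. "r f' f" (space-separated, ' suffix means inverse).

r f r' f'

  after r: (1 4)(2 5)
  after f: (1 5 4)(2 3)
  after r': (1 2 3 5)
  after f': (1 3 4 2 5)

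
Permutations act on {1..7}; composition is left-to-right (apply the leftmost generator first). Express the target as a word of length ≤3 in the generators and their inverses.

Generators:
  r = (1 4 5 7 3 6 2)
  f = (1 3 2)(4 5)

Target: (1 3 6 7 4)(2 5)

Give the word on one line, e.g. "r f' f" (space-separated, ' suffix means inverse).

  after f': (1 2 3)(4 5)
  after r': (1 6 3 2 7 5)
  after r': (1 3 6 7 4)(2 5)

f' r' r'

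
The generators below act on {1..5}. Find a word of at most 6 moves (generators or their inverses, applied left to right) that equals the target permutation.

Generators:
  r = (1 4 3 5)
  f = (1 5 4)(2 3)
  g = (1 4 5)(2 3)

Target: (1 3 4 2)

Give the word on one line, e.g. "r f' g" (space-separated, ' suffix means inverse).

r g r' f' f'

  after r: (1 4 3 5)
  after g: (1 5 4 2 3)
  after r': (1 3 5)(2 4)
  after f': (1 2 5 4 3)
  after f': (1 3 4 2)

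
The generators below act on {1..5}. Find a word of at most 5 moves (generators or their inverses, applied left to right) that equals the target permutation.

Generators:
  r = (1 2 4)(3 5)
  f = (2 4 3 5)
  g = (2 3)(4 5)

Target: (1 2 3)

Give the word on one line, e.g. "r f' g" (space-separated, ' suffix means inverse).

g' r' f'

  after g': (2 3)(4 5)
  after r': (1 4 3)(2 5)
  after f': (1 2 3)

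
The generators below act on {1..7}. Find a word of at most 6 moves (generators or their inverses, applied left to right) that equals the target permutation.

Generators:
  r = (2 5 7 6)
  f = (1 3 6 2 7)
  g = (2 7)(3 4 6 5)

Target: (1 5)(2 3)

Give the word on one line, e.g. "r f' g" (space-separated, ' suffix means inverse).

f' g f' g

  after f': (1 7 2 6 3)
  after g: (1 2 5 3)(4 6)
  after f': (1 6 4 3 7 2 5)
  after g: (1 5)(2 3)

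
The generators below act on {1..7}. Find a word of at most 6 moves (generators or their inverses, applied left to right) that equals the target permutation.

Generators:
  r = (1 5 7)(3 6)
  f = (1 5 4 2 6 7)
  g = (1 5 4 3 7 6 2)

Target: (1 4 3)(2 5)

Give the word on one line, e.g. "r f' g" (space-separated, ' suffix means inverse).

  after r: (1 5 7)(3 6)
  after g': (2 6 4 5 3 7)
  after r: (1 5 6 4 7 2 3)
  after g: (1 4 6 3 5 2 7)
  after r': (1 4 3)(2 5)

r g' r g r'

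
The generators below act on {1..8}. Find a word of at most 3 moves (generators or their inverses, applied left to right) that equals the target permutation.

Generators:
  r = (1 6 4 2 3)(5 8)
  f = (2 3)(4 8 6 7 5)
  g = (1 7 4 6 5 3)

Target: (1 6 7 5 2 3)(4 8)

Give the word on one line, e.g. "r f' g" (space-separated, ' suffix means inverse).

g f'

  after g: (1 7 4 6 5 3)
  after f': (1 6 7 5 2 3)(4 8)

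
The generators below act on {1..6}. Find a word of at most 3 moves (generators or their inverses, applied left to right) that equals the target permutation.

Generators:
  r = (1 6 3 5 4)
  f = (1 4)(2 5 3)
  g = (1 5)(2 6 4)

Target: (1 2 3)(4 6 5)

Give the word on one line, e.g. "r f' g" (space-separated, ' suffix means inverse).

g r g

  after g: (1 5)(2 6 4)
  after r: (1 4 2 3 5 6)
  after g: (1 2 3)(4 6 5)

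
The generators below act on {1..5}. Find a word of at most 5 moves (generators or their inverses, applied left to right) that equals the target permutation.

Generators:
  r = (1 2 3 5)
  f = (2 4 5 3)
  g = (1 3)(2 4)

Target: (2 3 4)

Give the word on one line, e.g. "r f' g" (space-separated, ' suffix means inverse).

f r r g f'

  after f: (2 4 5 3)
  after r: (1 2 4)
  after r: (1 3 5)(2 4)
  after g: (3 5)
  after f': (2 3 4)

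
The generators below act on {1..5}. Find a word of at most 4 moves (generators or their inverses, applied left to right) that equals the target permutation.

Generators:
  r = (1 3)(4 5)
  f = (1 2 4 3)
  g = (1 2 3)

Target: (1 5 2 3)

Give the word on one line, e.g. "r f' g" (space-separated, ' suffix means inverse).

r f' r'

  after r: (1 3)(4 5)
  after f': (1 4 5 2)
  after r': (1 5 2 3)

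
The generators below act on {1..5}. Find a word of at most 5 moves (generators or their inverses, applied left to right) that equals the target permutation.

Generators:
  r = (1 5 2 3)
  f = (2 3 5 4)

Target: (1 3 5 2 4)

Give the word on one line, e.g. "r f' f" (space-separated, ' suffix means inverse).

f f r f'

  after f: (2 3 5 4)
  after f: (2 5)(3 4)
  after r: (1 5 3 4)
  after f': (1 3 5 2 4)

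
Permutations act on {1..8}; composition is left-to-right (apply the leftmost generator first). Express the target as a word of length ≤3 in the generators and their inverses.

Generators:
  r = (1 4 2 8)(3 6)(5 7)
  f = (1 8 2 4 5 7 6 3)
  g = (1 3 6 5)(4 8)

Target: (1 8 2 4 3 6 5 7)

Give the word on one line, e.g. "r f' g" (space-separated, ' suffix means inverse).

f g g

  after f: (1 8 2 4 5 7 6 3)
  after g: (1 4)(2 8)(5 7)
  after g: (1 8 2 4 3 6 5 7)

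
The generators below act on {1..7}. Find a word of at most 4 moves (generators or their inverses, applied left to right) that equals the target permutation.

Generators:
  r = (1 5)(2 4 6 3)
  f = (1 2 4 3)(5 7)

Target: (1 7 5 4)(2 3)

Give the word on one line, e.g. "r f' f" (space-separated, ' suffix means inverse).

r' f' r' r'

  after r': (1 5)(2 3 6 4)
  after f': (1 7 5 3 6 2 4)
  after r': (1 7)(3 4 5 6)
  after r': (1 7 5 4)(2 3)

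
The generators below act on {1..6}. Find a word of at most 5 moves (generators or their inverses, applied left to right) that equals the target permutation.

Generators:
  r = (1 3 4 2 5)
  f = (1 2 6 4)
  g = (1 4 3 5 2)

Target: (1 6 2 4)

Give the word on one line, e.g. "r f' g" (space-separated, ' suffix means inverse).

  after r': (1 5 2 4 3)
  after g: (1 2 3 4 5)
  after r': (1 4 2)
  after f': (1 6 2 4)

r' g r' f'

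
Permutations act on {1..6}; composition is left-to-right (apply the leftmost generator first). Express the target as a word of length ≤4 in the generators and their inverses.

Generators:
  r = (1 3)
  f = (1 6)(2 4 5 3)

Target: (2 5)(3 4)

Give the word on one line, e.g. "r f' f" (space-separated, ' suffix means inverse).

  after f': (1 6)(2 3 5 4)
  after f': (2 5)(3 4)

f' f'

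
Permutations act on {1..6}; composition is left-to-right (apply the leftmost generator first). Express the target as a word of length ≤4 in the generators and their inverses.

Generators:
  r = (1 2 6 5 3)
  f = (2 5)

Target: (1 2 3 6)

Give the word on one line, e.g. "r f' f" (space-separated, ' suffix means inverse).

  after r': (1 3 5 6 2)
  after r': (1 5 2 3 6)
  after f: (1 2 3 6)

r' r' f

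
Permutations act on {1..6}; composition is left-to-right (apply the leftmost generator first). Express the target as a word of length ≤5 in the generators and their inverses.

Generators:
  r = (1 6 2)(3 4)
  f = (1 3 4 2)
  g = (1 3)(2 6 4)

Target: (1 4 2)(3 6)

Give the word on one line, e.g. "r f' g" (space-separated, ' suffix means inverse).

r r f' f' r'

  after r: (1 6 2)(3 4)
  after r: (1 2 6)
  after f': (1 4 3)(2 6)
  after f': (1 3 2 6 4)
  after r': (1 4 2)(3 6)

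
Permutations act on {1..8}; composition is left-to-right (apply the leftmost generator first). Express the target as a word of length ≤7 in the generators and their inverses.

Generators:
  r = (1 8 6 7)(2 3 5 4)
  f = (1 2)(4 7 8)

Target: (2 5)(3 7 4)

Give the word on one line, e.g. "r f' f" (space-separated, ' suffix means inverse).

r f' f' r f

  after r: (1 8 6 7)(2 3 5 4)
  after f': (1 7 2 3 5 8 6 4)
  after f': (1 4 2 3 5 7)(6 8)
  after r: (1 2 5)(3 4)(7 8)
  after f: (2 5)(3 7 4)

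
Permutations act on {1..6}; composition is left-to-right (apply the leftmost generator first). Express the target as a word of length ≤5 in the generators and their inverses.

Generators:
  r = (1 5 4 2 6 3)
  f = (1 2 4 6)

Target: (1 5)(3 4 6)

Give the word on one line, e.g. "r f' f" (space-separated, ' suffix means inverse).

  after r: (1 5 4 2 6 3)
  after f': (1 5 2 4)(3 6)
  after f': (1 5)(3 4 6)

r f' f'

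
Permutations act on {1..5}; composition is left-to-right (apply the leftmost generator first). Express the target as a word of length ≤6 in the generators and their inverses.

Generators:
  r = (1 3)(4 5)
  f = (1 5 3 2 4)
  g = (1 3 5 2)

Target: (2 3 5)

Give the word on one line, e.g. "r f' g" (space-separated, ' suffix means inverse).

f g' f g

  after f: (1 5 3 2 4)
  after g': (1 3 5)(2 4)
  after f: (1 2)
  after g: (2 3 5)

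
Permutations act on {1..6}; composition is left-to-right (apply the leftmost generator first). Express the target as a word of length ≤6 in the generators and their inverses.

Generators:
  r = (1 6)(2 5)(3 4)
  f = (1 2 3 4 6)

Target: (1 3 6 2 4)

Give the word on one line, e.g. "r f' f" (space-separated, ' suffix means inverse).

  after f': (1 6 4 3 2)
  after f': (1 4 2 6 3)
  after r: (1 3 6 4 5 2)
  after r: (1 4 2 6 3)
  after f': (1 3 6 2 4)

f' f' r r f'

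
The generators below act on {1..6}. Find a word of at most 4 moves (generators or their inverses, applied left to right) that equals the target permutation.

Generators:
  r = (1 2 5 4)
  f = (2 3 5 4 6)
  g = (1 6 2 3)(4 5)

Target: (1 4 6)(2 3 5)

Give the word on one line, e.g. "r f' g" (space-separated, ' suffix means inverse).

  after g': (1 3 2 6)(4 5)
  after f: (1 5 6)
  after f: (1 4 6)(2 3 5)

g' f f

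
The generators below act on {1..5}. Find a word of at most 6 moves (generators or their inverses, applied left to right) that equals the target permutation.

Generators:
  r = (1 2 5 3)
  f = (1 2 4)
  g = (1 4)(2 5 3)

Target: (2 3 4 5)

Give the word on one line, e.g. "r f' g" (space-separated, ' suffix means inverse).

  after f: (1 2 4)
  after r: (1 5 3)(2 4)
  after f': (1 5 3 4)
  after r': (1 2)(3 4)
  after r': (2 3 4 5)

f r f' r' r'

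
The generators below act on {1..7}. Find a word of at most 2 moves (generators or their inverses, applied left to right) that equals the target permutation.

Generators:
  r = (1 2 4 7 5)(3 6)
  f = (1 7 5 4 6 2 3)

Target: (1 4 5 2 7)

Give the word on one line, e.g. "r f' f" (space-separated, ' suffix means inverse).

r r

  after r: (1 2 4 7 5)(3 6)
  after r: (1 4 5 2 7)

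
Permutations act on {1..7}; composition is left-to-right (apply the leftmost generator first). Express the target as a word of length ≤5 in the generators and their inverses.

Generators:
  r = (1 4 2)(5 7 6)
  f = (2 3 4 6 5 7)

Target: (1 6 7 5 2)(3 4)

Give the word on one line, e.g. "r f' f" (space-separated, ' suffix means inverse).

r' r' f

  after r': (1 2 4)(5 6 7)
  after r': (1 4 2)(5 7 6)
  after f: (1 6 7 5 2)(3 4)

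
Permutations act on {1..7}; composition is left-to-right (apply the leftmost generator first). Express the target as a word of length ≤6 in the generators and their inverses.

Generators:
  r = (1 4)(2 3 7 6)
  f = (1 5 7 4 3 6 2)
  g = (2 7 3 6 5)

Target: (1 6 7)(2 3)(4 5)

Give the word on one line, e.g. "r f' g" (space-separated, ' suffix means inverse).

r' f' g' r'

  after r': (1 4)(2 6 7 3)
  after f': (1 7 4 2 3 6 5)
  after g': (1 2 7 4 5)
  after r': (1 6 7)(2 3)(4 5)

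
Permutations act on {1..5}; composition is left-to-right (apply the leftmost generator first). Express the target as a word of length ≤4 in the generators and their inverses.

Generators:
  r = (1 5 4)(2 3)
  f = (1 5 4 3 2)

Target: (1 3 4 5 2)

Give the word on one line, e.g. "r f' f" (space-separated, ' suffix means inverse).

f' f' r' r'

  after f': (1 2 3 4 5)
  after f': (1 3 5 2 4)
  after r': (1 2 5 3)
  after r': (1 3 4 5 2)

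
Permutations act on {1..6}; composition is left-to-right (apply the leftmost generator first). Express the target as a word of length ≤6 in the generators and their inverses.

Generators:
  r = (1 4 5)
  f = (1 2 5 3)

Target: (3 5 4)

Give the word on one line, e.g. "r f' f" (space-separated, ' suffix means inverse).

  after f': (1 3 5 2)
  after r': (1 3 4)(2 5)
  after f': (1 5)(3 4)
  after r': (1 4 3)
  after r': (3 5 4)

f' r' f' r' r'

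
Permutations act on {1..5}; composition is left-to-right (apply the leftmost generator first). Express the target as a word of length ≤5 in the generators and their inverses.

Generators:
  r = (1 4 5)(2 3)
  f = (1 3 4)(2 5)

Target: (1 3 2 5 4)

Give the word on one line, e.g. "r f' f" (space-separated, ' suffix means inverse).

f' r f' r

  after f': (1 4 3)(2 5)
  after r: (1 5 3 4 2)
  after f': (1 2 4 5)
  after r: (1 3 2 5 4)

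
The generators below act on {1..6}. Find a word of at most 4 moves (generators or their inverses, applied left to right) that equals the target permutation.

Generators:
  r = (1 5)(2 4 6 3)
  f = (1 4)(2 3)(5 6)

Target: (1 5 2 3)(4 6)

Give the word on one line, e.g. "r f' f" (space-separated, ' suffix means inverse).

  after f': (1 4)(2 3)(5 6)
  after r: (1 6)(3 4 5)
  after f: (1 5 2 3)(4 6)

f' r f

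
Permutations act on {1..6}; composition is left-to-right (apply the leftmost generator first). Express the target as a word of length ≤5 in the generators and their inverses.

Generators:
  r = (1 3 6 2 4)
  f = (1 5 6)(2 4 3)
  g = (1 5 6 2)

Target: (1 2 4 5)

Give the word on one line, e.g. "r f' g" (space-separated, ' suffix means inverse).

  after f: (1 5 6)(2 4 3)
  after g: (1 6 5 2 4 3)
  after r': (1 3 4)(5 6)
  after f': (1 4 6)(2 3)
  after f': (1 2 4 5)

f g r' f' f'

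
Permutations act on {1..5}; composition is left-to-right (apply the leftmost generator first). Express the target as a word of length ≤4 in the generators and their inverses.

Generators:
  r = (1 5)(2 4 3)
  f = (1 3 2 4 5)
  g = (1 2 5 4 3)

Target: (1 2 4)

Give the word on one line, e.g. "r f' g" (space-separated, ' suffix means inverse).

f' g'

  after f': (1 5 4 2 3)
  after g': (1 2 4)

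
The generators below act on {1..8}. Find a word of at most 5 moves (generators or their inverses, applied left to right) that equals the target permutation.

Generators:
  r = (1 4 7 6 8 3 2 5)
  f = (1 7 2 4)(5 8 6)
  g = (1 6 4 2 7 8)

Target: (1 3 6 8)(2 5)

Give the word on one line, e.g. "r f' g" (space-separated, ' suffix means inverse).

g r r f'

  after g: (1 6 4 2 7 8)
  after r: (1 8 4 5)(2 6 7 3)
  after r: (1 3 5 4)(2 8 7)
  after f': (1 3 6 8)(2 5)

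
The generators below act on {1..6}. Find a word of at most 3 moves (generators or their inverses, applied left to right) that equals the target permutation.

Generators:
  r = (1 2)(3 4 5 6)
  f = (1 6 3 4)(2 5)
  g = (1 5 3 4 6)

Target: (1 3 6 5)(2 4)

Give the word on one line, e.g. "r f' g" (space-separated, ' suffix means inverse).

g r' f'

  after g: (1 5 3 4 6)
  after r': (1 4 5 6 2)
  after f': (1 3 6 5)(2 4)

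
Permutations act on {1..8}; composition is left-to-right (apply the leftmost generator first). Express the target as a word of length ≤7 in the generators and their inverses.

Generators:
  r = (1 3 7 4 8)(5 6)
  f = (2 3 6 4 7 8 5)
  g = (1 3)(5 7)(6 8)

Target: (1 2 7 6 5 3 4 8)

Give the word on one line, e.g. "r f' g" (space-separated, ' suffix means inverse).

r' f' r' f' r

  after r': (1 8 4 7 3)(5 6)
  after f': (1 7 2 5 3)(6 8)
  after r': (1 3 8 5)(2 6 4 7)
  after f': (1 2 3 7 5)
  after r: (1 2 7 6 5 3 4 8)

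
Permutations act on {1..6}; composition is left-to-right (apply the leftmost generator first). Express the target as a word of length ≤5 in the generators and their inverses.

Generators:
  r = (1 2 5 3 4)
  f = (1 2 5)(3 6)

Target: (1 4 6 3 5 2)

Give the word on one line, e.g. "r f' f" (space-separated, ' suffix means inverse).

r' f' f' f'

  after r': (1 4 3 5 2)
  after f': (1 4 6 3 2 5)
  after f': (1 4 3)
  after f': (1 4 6 3 5 2)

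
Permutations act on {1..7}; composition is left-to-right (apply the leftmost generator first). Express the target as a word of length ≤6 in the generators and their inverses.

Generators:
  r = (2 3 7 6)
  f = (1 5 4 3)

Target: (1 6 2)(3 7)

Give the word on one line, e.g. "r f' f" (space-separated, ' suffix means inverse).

  after r': (2 6 7 3)
  after f': (1 3 2 6 7 4 5)
  after r': (1 2 7 4 5)(3 6)
  after r': (1 6 2 3 7 4 5)
  after f: (1 6 2)(3 7)

r' f' r' r' f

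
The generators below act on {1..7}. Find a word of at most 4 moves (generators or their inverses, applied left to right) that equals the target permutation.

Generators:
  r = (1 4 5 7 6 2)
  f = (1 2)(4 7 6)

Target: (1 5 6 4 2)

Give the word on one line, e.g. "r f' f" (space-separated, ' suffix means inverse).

r' r' f' r'

  after r': (1 2 6 7 5 4)
  after r': (1 6 5)(2 7 4)
  after f': (1 7 6 5 2 4)
  after r': (1 5 6 4 2)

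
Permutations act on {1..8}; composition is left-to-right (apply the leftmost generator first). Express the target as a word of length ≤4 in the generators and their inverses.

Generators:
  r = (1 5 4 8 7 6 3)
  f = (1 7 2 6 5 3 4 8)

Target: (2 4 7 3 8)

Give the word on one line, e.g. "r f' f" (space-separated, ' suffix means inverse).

r' f r f

  after r': (1 3 6 7 8 4 5)
  after f: (1 4 3 5 7)(2 6)
  after r: (1 8 7 5 6 2 3 4)
  after f: (2 4 7 3 8)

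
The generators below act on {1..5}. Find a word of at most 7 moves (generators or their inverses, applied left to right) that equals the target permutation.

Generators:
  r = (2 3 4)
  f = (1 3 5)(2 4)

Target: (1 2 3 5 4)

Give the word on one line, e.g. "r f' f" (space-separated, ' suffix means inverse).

f' r' r' f' r'

  after f': (1 5 3)(2 4)
  after r': (1 5 2 3)
  after r': (1 5 4 3)
  after f': (1 3 5 2 4)
  after r': (1 2 3 5 4)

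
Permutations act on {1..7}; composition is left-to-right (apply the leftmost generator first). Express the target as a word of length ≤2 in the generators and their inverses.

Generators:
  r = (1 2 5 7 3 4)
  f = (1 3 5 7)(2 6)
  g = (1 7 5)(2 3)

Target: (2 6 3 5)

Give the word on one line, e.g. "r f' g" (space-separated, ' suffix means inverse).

  after f': (1 7 5 3)(2 6)
  after g': (2 6 3 5)

f' g'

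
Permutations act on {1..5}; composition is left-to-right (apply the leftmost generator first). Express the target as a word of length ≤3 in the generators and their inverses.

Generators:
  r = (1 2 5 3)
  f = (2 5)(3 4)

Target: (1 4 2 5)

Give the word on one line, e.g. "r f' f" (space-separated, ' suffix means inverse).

f r' f

  after f: (2 5)(3 4)
  after r': (1 3 4 5)
  after f: (1 4 2 5)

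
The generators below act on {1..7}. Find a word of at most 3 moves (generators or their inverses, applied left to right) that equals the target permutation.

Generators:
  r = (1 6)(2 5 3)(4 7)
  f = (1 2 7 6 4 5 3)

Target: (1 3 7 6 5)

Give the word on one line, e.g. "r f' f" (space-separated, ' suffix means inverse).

f' f' r

  after f': (1 3 5 4 6 7 2)
  after f': (1 5 6 2 3 4 7)
  after r: (1 3 7 6 5)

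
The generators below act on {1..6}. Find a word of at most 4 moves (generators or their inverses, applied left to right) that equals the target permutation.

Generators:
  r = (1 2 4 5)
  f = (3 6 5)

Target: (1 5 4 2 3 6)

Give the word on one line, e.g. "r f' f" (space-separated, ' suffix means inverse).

r r f r

  after r: (1 2 4 5)
  after r: (1 4)(2 5)
  after f: (1 4)(2 3 6 5)
  after r: (1 5 4 2 3 6)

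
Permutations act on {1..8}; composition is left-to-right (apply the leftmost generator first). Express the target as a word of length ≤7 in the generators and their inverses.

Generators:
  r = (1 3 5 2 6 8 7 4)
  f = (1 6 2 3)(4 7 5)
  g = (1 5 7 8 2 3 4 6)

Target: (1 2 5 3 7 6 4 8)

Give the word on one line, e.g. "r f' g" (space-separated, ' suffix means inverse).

  after f: (1 6 2 3)(4 7 5)
  after r: (1 8 7 2 5)
  after f: (1 8 5 6 2 4 7 3)
  after r': (1 6 5 2 7)(3 4 8)
  after f: (1 2 5 3 7 6 4 8)

f r f r' f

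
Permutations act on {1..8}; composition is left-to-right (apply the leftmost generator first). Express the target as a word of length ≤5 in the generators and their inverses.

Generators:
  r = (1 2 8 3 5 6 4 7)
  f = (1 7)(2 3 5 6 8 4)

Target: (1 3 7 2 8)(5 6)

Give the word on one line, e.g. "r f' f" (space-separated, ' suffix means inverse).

  after f': (1 7)(2 4 8 6 5 3)
  after r': (1 4 2 6 3)(5 8)
  after r': (1 6 8 3 7 4)(2 5)
  after f': (1 5 4 7 8 2 3)
  after r': (1 3 7 2 8)(5 6)

f' r' r' f' r'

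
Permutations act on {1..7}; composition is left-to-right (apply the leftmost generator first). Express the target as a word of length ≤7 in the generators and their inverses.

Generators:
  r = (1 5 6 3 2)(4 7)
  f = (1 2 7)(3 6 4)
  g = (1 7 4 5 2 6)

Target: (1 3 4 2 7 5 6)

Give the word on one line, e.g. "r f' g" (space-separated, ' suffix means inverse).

g r g' r f

  after g: (1 7 4 5 2 6)
  after r: (1 4 6 5)(2 3)
  after g': (1 7)(2 3 5 6 4)
  after r: (1 4)(3 6 7 5)
  after f: (1 3 4 2 7 5 6)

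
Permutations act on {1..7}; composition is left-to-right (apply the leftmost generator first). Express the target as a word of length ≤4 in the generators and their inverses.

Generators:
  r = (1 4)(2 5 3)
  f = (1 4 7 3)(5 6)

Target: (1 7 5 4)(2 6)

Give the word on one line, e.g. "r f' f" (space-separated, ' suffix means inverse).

  after r: (1 4)(2 5 3)
  after f: (1 7 3 2 6 5)
  after r': (1 7 5 4)(2 6)

r f r'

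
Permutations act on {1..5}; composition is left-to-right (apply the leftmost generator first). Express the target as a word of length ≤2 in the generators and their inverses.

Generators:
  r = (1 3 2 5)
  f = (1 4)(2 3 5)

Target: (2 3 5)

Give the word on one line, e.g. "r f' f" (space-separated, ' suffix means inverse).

  after f': (1 4)(2 5 3)
  after f': (2 3 5)

f' f'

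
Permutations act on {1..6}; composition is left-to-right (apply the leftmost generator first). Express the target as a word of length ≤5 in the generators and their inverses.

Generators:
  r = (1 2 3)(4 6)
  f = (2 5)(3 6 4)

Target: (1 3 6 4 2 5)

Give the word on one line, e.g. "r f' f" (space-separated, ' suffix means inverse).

  after r: (1 2 3)(4 6)
  after r: (1 3 2)
  after r: (4 6)
  after f': (2 5)(3 4)
  after r': (1 3 6 4 2 5)

r r r f' r'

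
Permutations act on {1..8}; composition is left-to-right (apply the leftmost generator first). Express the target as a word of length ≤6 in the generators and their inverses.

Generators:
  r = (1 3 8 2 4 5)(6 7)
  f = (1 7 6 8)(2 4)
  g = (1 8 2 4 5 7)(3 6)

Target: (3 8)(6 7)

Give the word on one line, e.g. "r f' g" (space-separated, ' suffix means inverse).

  after g': (1 7 5 4 2 8)(3 6)
  after r: (1 6 8 3 7)
  after f': (1 7 8 3)(2 4)
  after f': (3 8)(6 7)

g' r f' f'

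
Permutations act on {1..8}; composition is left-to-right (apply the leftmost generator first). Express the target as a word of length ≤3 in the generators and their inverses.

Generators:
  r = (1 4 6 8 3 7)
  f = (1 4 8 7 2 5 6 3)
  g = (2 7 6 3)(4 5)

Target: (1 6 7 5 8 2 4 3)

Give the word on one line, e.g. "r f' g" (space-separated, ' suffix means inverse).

  after f: (1 4 8 7 2 5 6 3)
  after f: (1 8 2 6)(3 4 7 5)
  after r': (1 6 7 5 8 2 4 3)

f f r'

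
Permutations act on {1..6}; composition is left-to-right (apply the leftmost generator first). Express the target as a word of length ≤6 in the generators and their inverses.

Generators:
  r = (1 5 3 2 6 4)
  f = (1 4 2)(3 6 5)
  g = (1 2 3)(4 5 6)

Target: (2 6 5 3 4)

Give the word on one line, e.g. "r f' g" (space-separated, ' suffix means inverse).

f g r' r' f'

  after f: (1 4 2)(3 6 5)
  after g: (1 5)(3 4)
  after r': (2 3 6)(4 5)
  after r': (1 4)(2 5 6 3)
  after f': (2 6 5 3 4)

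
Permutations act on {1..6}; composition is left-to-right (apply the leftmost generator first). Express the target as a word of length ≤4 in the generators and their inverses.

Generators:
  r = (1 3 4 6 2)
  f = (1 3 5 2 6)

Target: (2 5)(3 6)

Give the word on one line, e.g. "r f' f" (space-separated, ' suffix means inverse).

  after r': (1 2 6 4 3)
  after f': (1 5 3 6 4)
  after f': (1 3 2 5)(4 6)
  after r': (2 5)(3 6)

r' f' f' r'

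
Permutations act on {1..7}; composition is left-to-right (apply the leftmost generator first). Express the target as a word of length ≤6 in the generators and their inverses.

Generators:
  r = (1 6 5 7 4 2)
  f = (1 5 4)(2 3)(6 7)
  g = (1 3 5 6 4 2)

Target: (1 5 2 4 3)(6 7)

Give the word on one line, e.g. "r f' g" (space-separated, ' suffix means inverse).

f g' r g' f

  after f: (1 5 4)(2 3)(6 7)
  after g': (1 3 4 2)(5 6 7)
  after r: (1 3 2 6 4)
  after g': (2 5 3 4)
  after f: (1 5 2 4 3)(6 7)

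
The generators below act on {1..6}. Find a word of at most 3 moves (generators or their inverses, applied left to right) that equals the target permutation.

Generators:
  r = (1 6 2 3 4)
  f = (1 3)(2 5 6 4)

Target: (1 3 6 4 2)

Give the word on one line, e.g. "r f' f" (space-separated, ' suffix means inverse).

  after r': (1 4 3 2 6)
  after r': (1 3 6 4 2)

r' r'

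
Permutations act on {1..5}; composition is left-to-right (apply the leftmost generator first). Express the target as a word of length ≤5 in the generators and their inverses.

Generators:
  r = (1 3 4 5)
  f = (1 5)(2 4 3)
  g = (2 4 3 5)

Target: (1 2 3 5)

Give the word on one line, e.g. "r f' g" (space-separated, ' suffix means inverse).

  after r: (1 3 4 5)
  after g: (1 5)(2 4)
  after g: (1 2 3 5)

r g g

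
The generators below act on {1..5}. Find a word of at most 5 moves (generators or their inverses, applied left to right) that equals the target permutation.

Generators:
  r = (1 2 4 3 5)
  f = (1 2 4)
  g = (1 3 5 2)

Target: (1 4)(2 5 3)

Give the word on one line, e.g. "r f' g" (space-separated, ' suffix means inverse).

f r g

  after f: (1 2 4)
  after r: (1 4 2 3 5)
  after g: (1 4)(2 5 3)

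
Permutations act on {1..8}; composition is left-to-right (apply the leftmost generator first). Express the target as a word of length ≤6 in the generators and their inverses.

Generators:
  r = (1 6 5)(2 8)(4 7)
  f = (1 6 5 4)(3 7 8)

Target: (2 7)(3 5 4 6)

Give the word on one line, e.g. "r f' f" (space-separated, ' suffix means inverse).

r' r' f r' f'

  after r': (1 5 6)(2 8)(4 7)
  after r': (1 6 5)
  after f: (1 5 6 4)(3 7 8)
  after r': (1 6 7 2 8 3 4 5)
  after f': (2 7)(3 5 4 6)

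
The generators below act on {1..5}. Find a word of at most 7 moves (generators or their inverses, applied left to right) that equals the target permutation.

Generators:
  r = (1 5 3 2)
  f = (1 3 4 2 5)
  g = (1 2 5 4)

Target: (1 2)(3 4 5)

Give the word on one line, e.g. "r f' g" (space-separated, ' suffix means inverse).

  after g: (1 2 5 4)
  after g: (1 5)(2 4)
  after r': (2 4 3 5)
  after f': (1 5 4)(2 3)
  after f': (1 2)(3 4 5)

g g r' f' f'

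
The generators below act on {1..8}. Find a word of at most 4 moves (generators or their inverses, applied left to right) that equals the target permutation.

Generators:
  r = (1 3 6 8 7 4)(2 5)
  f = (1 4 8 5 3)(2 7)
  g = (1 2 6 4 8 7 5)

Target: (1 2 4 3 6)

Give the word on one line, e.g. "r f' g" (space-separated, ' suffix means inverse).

  after g': (1 5 7 8 4 6 2)
  after r: (1 2 3 6 5 4 8)
  after f: (1 7 2)(3 6)(4 5 8)
  after f: (1 2 4 3 6)

g' r f f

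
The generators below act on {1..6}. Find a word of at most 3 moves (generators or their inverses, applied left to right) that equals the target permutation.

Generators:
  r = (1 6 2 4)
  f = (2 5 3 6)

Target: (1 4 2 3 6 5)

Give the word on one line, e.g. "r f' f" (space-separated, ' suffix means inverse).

f' f' r'

  after f': (2 6 3 5)
  after f': (2 3)(5 6)
  after r': (1 4 2 3 6 5)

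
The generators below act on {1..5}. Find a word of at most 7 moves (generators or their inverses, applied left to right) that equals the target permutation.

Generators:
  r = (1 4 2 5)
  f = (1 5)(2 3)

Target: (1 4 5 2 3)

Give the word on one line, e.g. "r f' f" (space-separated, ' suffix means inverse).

f' r f f r

  after f': (1 5)(2 3)
  after r: (2 3 5 4)
  after f: (1 5 4 3)
  after f: (2 3 5 4)
  after r: (1 4 5 2 3)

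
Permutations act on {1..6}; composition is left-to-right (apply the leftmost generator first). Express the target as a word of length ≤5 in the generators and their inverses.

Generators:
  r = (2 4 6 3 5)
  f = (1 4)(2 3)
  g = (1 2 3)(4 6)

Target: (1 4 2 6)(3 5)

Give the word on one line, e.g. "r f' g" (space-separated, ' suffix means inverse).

g' r' f g

  after g': (1 3 2)(4 6)
  after r': (1 6 2)(3 5)
  after f: (1 6 3 5 2 4)
  after g: (1 4 2 6)(3 5)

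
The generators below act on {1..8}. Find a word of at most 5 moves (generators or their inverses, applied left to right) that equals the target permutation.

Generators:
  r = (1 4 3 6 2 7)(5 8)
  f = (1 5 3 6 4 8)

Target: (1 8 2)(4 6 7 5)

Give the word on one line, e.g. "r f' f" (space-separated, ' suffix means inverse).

f r' r' f' f'

  after f: (1 5 3 6 4 8)
  after r': (1 8 7 2 6)(4 5)
  after r': (1 5)(2 3 4 8)(6 7)
  after f': (2 5 8)(3 6 7)
  after f': (1 8 2)(4 6 7 5)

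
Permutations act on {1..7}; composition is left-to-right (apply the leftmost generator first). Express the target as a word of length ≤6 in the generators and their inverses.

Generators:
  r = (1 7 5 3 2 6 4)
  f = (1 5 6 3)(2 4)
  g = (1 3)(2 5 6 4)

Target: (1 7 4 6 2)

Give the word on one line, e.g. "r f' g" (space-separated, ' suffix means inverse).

g' f g r' r'

  after g': (1 3)(2 4 6 5)
  after f: (3 5 4)
  after g: (1 3 6 4)(2 5)
  after r': (1 5 3 2 7)
  after r': (1 7 4 6 2)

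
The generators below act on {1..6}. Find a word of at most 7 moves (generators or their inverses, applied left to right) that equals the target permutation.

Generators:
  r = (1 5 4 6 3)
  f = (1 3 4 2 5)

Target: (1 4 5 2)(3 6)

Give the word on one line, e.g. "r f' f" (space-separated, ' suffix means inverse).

  after r: (1 5 4 6 3)
  after f': (1 2 4 6)(3 5)
  after r: (1 2 6 5)(3 4)
  after r: (1 2 3 6 4)
  after f': (1 4 5 2)(3 6)

r f' r r f'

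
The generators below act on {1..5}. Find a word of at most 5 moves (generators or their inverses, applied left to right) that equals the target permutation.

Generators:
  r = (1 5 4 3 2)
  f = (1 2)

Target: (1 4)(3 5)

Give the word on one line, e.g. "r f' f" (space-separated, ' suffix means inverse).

  after f': (1 2)
  after r': (1 3 4 5)
  after f: (1 3 4 5 2)
  after r': (1 4)(3 5)

f' r' f r'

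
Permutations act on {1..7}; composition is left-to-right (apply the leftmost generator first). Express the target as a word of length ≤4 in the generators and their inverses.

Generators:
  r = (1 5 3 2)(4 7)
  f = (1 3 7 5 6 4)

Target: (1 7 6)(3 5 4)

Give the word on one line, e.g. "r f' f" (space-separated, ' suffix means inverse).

  after f': (1 4 6 5 7 3)
  after f': (1 6 7)(3 4 5)
  after f': (1 5)(3 6)(4 7)
  after f': (1 7 6)(3 5 4)

f' f' f' f'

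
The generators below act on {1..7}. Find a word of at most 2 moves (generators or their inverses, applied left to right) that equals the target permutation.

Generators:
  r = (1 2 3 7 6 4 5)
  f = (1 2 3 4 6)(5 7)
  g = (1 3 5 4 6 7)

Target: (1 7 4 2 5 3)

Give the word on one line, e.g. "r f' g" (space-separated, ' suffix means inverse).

  after f': (1 6 4 3 2)(5 7)
  after r': (1 7 4 2 5 3)

f' r'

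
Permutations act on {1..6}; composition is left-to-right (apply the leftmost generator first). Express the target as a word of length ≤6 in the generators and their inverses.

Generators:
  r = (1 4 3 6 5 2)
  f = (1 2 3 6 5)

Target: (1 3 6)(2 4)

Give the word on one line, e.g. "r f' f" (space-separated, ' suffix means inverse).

r' r' f' r'

  after r': (1 2 5 6 3 4)
  after r': (1 5 3)(2 6 4)
  after f': (1 6 4)(2 3 5)
  after r': (1 3 6)(2 4)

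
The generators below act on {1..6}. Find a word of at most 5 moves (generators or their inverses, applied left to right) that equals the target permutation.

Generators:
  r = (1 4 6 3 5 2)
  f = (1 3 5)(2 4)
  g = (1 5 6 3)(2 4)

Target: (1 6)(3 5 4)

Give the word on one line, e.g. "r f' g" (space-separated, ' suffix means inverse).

f' r' r'

  after f': (1 5 3)(2 4)
  after r': (1 3 2)(4 5 6)
  after r': (1 6)(3 5 4)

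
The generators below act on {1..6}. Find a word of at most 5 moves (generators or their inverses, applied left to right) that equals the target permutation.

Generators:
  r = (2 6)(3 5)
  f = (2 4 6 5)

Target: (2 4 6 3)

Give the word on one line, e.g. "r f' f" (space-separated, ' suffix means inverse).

r f' r' r' r'

  after r: (2 6)(3 5)
  after f': (2 4)(3 6 5)
  after r': (2 4 6 3)
  after r': (2 4)(3 6 5)
  after r': (2 4 6 3)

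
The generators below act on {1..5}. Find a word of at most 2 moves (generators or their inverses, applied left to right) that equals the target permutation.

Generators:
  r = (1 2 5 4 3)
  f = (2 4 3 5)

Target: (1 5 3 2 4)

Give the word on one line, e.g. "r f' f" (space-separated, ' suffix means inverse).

  after r: (1 2 5 4 3)
  after r: (1 5 3 2 4)

r r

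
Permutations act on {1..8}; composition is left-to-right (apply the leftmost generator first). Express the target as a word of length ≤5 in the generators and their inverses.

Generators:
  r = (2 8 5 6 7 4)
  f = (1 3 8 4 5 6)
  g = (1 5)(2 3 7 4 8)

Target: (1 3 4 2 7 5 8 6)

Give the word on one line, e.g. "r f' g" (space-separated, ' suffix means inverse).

f r' r'

  after f: (1 3 8 4 5 6)
  after r': (1 3 2 4 8 7 6)
  after r': (1 3 4 2 7 5 8 6)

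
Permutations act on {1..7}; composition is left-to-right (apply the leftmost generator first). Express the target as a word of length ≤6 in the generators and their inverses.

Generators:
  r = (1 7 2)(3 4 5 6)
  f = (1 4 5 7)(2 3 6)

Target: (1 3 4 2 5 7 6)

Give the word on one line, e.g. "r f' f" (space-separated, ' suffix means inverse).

f' f' r' r'

  after f': (1 7 5 4)(2 6 3)
  after f': (1 5)(2 3 6)(4 7)
  after r': (1 4)(2 6 7 3 5)
  after r': (1 3 4 2 5 7 6)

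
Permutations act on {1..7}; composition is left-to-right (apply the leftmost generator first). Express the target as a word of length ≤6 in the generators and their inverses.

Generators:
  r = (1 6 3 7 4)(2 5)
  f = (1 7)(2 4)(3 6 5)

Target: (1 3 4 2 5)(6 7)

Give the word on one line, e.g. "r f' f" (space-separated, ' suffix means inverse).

r' r' f f r'

  after r': (1 4 7 3 6)(2 5)
  after r': (1 7 6 4 3)
  after f: (2 4 6)(3 7 5)
  after f: (1 7 3)(4 5 6)
  after r': (1 3 4 2 5)(6 7)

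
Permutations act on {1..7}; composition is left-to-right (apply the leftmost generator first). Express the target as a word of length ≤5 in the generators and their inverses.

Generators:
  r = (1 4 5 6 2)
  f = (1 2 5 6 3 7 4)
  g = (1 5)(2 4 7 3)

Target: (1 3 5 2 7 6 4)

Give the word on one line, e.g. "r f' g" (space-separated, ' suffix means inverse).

r f' f'

  after r: (1 4 5 6 2)
  after f': (1 7 3 6)(2 4)
  after f': (1 3 5 2 7 6 4)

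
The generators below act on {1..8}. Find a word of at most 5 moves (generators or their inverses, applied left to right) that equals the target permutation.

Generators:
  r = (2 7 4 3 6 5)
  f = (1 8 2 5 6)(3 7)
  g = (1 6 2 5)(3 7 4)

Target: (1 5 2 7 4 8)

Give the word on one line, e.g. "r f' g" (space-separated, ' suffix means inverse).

g' r' f'

  after g': (1 5 2 6)(3 4 7)
  after r': (1 6)(2 3 7 4)
  after f': (1 5 2 7 4 8)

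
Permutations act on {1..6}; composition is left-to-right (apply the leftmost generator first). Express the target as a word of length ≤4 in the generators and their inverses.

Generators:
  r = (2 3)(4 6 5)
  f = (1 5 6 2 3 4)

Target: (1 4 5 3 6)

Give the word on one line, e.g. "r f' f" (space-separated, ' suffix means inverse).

  after r: (2 3)(4 6 5)
  after f': (1 4 5 3 6)

r f'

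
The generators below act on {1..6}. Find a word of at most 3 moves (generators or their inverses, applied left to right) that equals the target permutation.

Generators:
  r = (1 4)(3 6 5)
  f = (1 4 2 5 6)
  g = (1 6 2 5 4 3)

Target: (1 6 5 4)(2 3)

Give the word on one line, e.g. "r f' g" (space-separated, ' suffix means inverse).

  after g: (1 6 2 5 4 3)
  after r: (1 5)(2 3 4 6)
  after f: (1 6 5 4)(2 3)

g r f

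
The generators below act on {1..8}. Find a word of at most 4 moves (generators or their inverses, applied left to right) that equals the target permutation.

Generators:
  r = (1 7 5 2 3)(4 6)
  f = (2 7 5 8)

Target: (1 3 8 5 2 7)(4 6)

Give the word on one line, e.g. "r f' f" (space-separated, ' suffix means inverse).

r' f'

  after r': (1 3 2 5 7)(4 6)
  after f': (1 3 8 5 2 7)(4 6)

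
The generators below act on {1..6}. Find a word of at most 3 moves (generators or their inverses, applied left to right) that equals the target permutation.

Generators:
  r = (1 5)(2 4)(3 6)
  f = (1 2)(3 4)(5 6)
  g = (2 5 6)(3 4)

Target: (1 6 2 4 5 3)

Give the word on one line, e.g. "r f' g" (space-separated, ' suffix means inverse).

  after g': (2 6 5)(3 4)
  after r': (1 5 4 6)(2 3)
  after f': (1 6 2 4 5 3)

g' r' f'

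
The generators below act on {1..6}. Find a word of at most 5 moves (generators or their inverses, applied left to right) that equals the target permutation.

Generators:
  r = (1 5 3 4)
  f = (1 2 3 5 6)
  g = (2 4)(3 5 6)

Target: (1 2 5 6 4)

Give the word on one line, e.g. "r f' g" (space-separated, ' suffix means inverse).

  after f: (1 2 3 5 6)
  after g': (1 4 2 6)
  after r': (1 3 5)(2 6 4)
  after f': (1 2 5 6 4)

f g' r' f'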